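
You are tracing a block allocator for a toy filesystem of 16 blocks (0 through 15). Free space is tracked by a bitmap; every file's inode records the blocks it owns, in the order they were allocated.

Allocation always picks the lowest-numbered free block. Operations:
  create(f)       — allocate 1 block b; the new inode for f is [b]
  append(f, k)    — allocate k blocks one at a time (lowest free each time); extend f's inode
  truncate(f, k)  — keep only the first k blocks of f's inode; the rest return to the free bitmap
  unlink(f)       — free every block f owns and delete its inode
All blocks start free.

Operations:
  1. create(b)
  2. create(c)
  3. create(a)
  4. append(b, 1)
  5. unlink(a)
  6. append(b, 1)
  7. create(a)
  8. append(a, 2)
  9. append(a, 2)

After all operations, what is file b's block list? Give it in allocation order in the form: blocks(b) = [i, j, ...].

blocks(b) = [0, 3, 2]

after create(b) → b:[0]  free=[F...............]
after create(c) → b:[0], c:[1]  free=[FF..............]
after create(a) → a:[2], b:[0], c:[1]  free=[FFF.............]
after append(b, 1) → a:[2], b:[0, 3], c:[1]  free=[FFFF............]
after unlink(a) → b:[0, 3], c:[1]  free=[FF.F............]
after append(b, 1) → b:[0, 3, 2], c:[1]  free=[FFFF............]
after create(a) → a:[4], b:[0, 3, 2], c:[1]  free=[FFFFF...........]
after append(a, 2) → a:[4, 5, 6], b:[0, 3, 2], c:[1]  free=[FFFFFFF.........]
after append(a, 2) → a:[4, 5, 6, 7, 8], b:[0, 3, 2], c:[1]  free=[FFFFFFFFF.......]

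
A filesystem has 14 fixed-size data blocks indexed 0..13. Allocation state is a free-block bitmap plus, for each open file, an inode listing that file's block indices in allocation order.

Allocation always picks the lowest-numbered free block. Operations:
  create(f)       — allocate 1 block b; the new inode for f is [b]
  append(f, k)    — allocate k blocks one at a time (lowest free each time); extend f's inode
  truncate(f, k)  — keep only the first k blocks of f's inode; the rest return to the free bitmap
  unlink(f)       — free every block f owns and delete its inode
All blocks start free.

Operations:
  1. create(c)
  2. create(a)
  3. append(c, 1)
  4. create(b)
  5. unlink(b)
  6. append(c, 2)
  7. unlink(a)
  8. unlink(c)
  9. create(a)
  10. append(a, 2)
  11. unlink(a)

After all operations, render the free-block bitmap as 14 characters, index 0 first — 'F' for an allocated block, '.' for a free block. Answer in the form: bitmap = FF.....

bitmap = ..............

  1. create(c)  ⇒  F.............  {c→[0]}
  2. create(a)  ⇒  FF............  {a→[1]; c→[0]}
  3. append(c, 1)  ⇒  FFF...........  {a→[1]; c→[0, 2]}
  4. create(b)  ⇒  FFFF..........  {a→[1]; b→[3]; c→[0, 2]}
  5. unlink(b)  ⇒  FFF...........  {a→[1]; c→[0, 2]}
  6. append(c, 2)  ⇒  FFFFF.........  {a→[1]; c→[0, 2, 3, 4]}
  7. unlink(a)  ⇒  F.FFF.........  {c→[0, 2, 3, 4]}
  8. unlink(c)  ⇒  ..............  {}
  9. create(a)  ⇒  F.............  {a→[0]}
  10. append(a, 2)  ⇒  FFF...........  {a→[0, 1, 2]}
  11. unlink(a)  ⇒  ..............  {}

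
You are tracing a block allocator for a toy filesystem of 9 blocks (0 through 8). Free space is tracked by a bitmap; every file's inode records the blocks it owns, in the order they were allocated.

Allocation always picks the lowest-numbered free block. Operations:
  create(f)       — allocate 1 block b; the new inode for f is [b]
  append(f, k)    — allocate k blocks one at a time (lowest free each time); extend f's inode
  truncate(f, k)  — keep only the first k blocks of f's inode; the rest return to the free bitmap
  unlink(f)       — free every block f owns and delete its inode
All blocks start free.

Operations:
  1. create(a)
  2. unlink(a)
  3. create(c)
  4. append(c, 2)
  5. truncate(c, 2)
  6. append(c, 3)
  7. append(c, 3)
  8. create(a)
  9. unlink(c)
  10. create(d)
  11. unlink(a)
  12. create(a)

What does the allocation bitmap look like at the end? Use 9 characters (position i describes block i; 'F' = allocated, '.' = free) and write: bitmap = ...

after create(a) → a:[0]  free=[F........]
after unlink(a) →   free=[.........]
after create(c) → c:[0]  free=[F........]
after append(c, 2) → c:[0, 1, 2]  free=[FFF......]
after truncate(c, 2) → c:[0, 1]  free=[FF.......]
after append(c, 3) → c:[0, 1, 2, 3, 4]  free=[FFFFF....]
after append(c, 3) → c:[0, 1, 2, 3, 4, 5, 6, 7]  free=[FFFFFFFF.]
after create(a) → a:[8], c:[0, 1, 2, 3, 4, 5, 6, 7]  free=[FFFFFFFFF]
after unlink(c) → a:[8]  free=[........F]
after create(d) → a:[8], d:[0]  free=[F.......F]
after unlink(a) → d:[0]  free=[F........]
after create(a) → a:[1], d:[0]  free=[FF.......]

bitmap = FF.......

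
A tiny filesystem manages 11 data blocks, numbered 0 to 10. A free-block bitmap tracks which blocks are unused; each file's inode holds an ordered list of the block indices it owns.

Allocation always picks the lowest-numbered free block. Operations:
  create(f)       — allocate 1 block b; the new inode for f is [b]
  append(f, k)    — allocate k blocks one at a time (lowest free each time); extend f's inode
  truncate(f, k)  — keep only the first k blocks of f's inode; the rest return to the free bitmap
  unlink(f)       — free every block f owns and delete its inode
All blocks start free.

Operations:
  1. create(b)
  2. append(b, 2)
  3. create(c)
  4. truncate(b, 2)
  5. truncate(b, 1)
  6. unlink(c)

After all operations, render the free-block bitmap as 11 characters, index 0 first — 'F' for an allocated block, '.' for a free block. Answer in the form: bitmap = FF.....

bitmap = F..........

create(b): bitmap=F.......... | b=[0]
append(b, 2): bitmap=FFF........ | b=[0, 1, 2]
create(c): bitmap=FFFF....... | b=[0, 1, 2] c=[3]
truncate(b, 2): bitmap=FF.F....... | b=[0, 1] c=[3]
truncate(b, 1): bitmap=F..F....... | b=[0] c=[3]
unlink(c): bitmap=F.......... | b=[0]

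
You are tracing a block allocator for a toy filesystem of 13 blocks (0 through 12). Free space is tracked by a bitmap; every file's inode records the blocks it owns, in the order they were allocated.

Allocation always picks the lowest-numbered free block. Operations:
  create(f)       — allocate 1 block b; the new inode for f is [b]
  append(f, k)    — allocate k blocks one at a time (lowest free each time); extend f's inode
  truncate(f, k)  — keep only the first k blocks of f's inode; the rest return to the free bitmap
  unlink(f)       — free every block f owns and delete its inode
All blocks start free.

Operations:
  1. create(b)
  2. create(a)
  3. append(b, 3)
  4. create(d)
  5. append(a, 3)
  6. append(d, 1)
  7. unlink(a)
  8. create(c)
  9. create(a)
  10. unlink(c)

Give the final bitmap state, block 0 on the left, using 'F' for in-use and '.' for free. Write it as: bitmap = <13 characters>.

bitmap = F.FFFFF..F...

[1] create(b) — b=0 (map F............)
[2] create(a) — a=1 b=0 (map FF...........)
[3] append(b, 3) — a=1 b=0,2,3,4 (map FFFFF........)
[4] create(d) — a=1 b=0,2,3,4 d=5 (map FFFFFF.......)
[5] append(a, 3) — a=1,6,7,8 b=0,2,3,4 d=5 (map FFFFFFFFF....)
[6] append(d, 1) — a=1,6,7,8 b=0,2,3,4 d=5,9 (map FFFFFFFFFF...)
[7] unlink(a) — b=0,2,3,4 d=5,9 (map F.FFFF...F...)
[8] create(c) — b=0,2,3,4 c=1 d=5,9 (map FFFFFF...F...)
[9] create(a) — a=6 b=0,2,3,4 c=1 d=5,9 (map FFFFFFF..F...)
[10] unlink(c) — a=6 b=0,2,3,4 d=5,9 (map F.FFFFF..F...)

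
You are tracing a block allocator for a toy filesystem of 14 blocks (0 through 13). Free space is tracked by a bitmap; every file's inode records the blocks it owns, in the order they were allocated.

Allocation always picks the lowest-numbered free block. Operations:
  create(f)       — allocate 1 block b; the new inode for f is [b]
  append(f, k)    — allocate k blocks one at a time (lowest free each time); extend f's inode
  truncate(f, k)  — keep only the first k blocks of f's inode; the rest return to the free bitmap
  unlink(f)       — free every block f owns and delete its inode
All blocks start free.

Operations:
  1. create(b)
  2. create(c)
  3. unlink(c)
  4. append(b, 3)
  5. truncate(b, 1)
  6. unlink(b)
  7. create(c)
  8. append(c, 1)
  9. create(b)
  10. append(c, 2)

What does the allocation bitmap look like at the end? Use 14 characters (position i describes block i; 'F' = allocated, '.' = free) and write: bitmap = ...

bitmap = FFFFF.........

create(b): bitmap=F............. | b=[0]
create(c): bitmap=FF............ | b=[0] c=[1]
unlink(c): bitmap=F............. | b=[0]
append(b, 3): bitmap=FFFF.......... | b=[0, 1, 2, 3]
truncate(b, 1): bitmap=F............. | b=[0]
unlink(b): bitmap=.............. | 
create(c): bitmap=F............. | c=[0]
append(c, 1): bitmap=FF............ | c=[0, 1]
create(b): bitmap=FFF........... | b=[2] c=[0, 1]
append(c, 2): bitmap=FFFFF......... | b=[2] c=[0, 1, 3, 4]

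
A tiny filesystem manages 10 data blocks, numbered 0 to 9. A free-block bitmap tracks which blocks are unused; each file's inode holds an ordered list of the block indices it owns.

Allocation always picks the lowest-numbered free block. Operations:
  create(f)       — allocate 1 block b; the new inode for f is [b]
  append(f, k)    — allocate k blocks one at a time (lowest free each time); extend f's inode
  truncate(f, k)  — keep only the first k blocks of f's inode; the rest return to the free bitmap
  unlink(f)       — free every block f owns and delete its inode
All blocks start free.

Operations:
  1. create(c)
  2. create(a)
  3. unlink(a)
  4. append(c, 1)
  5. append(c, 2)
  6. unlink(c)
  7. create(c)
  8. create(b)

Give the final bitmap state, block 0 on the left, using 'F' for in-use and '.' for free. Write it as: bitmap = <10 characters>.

bitmap = FF........

create(c): bitmap=F......... | c=[0]
create(a): bitmap=FF........ | a=[1] c=[0]
unlink(a): bitmap=F......... | c=[0]
append(c, 1): bitmap=FF........ | c=[0, 1]
append(c, 2): bitmap=FFFF...... | c=[0, 1, 2, 3]
unlink(c): bitmap=.......... | 
create(c): bitmap=F......... | c=[0]
create(b): bitmap=FF........ | b=[1] c=[0]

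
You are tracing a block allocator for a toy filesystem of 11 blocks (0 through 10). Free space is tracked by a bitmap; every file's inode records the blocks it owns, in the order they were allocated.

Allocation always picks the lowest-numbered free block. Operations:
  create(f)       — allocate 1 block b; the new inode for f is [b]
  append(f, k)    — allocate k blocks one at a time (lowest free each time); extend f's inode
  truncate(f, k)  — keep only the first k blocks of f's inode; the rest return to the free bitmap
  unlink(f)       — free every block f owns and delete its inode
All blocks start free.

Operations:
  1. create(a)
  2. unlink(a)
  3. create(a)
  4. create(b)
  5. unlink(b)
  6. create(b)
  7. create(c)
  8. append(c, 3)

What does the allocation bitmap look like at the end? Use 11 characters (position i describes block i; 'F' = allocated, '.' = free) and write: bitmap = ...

  1. create(a)  ⇒  F..........  {a→[0]}
  2. unlink(a)  ⇒  ...........  {}
  3. create(a)  ⇒  F..........  {a→[0]}
  4. create(b)  ⇒  FF.........  {a→[0]; b→[1]}
  5. unlink(b)  ⇒  F..........  {a→[0]}
  6. create(b)  ⇒  FF.........  {a→[0]; b→[1]}
  7. create(c)  ⇒  FFF........  {a→[0]; b→[1]; c→[2]}
  8. append(c, 3)  ⇒  FFFFFF.....  {a→[0]; b→[1]; c→[2, 3, 4, 5]}

bitmap = FFFFFF.....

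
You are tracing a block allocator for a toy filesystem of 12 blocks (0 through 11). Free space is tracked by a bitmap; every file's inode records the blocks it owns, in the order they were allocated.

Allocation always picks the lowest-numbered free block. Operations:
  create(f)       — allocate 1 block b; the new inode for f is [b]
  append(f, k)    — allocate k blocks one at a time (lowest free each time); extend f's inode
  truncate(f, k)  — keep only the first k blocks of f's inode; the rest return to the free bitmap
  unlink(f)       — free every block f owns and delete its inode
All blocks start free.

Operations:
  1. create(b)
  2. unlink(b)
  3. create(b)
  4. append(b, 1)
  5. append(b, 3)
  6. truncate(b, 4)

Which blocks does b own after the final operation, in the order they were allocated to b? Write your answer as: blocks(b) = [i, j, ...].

  1. create(b)  ⇒  F...........  {b→[0]}
  2. unlink(b)  ⇒  ............  {}
  3. create(b)  ⇒  F...........  {b→[0]}
  4. append(b, 1)  ⇒  FF..........  {b→[0, 1]}
  5. append(b, 3)  ⇒  FFFFF.......  {b→[0, 1, 2, 3, 4]}
  6. truncate(b, 4)  ⇒  FFFF........  {b→[0, 1, 2, 3]}

blocks(b) = [0, 1, 2, 3]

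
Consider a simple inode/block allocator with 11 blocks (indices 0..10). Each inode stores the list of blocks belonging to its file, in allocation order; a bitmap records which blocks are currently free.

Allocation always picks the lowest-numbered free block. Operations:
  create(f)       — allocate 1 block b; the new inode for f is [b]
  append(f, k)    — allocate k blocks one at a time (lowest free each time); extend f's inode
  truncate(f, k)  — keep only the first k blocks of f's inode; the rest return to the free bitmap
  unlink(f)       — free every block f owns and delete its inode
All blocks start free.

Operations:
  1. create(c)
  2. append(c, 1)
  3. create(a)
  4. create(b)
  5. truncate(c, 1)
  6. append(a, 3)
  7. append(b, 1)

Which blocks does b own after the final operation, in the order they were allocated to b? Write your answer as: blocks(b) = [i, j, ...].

blocks(b) = [3, 6]

after create(c) → c:[0]  free=[F..........]
after append(c, 1) → c:[0, 1]  free=[FF.........]
after create(a) → a:[2], c:[0, 1]  free=[FFF........]
after create(b) → a:[2], b:[3], c:[0, 1]  free=[FFFF.......]
after truncate(c, 1) → a:[2], b:[3], c:[0]  free=[F.FF.......]
after append(a, 3) → a:[2, 1, 4, 5], b:[3], c:[0]  free=[FFFFFF.....]
after append(b, 1) → a:[2, 1, 4, 5], b:[3, 6], c:[0]  free=[FFFFFFF....]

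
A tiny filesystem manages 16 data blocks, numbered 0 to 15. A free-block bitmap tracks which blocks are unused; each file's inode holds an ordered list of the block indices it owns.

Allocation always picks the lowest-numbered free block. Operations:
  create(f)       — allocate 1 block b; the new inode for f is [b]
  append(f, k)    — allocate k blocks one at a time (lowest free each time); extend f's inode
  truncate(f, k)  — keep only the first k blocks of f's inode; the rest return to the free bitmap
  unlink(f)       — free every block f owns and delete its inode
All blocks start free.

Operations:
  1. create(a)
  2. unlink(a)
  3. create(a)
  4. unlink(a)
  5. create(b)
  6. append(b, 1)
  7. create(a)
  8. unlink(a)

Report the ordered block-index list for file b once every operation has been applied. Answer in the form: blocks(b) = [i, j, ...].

  1. create(a)  ⇒  F...............  {a→[0]}
  2. unlink(a)  ⇒  ................  {}
  3. create(a)  ⇒  F...............  {a→[0]}
  4. unlink(a)  ⇒  ................  {}
  5. create(b)  ⇒  F...............  {b→[0]}
  6. append(b, 1)  ⇒  FF..............  {b→[0, 1]}
  7. create(a)  ⇒  FFF.............  {a→[2]; b→[0, 1]}
  8. unlink(a)  ⇒  FF..............  {b→[0, 1]}

blocks(b) = [0, 1]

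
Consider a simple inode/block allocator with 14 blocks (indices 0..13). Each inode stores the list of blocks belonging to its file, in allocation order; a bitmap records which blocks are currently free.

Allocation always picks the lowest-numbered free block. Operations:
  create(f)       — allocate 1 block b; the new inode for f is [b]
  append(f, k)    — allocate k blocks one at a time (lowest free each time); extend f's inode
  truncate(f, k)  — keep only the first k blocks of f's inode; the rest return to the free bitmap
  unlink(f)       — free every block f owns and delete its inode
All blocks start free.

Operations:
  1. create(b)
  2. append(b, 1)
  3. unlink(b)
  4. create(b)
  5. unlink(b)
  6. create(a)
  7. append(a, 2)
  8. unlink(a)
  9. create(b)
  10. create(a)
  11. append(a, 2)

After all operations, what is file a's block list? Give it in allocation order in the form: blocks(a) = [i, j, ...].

blocks(a) = [1, 2, 3]

create(b): bitmap=F............. | b=[0]
append(b, 1): bitmap=FF............ | b=[0, 1]
unlink(b): bitmap=.............. | 
create(b): bitmap=F............. | b=[0]
unlink(b): bitmap=.............. | 
create(a): bitmap=F............. | a=[0]
append(a, 2): bitmap=FFF........... | a=[0, 1, 2]
unlink(a): bitmap=.............. | 
create(b): bitmap=F............. | b=[0]
create(a): bitmap=FF............ | a=[1] b=[0]
append(a, 2): bitmap=FFFF.......... | a=[1, 2, 3] b=[0]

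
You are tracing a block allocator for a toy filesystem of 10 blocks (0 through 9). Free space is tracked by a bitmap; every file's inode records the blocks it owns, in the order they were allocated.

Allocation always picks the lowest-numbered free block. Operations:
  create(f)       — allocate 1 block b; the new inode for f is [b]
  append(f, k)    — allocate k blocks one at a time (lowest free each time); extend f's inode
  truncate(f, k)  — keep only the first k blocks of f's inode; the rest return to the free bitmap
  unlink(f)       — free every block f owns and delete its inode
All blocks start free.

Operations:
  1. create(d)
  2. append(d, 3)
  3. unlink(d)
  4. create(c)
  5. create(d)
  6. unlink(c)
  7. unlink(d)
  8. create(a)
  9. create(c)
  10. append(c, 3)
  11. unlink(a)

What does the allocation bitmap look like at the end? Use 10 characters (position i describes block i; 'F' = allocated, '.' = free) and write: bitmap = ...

bitmap = .FFFF.....

after create(d) → d:[0]  free=[F.........]
after append(d, 3) → d:[0, 1, 2, 3]  free=[FFFF......]
after unlink(d) →   free=[..........]
after create(c) → c:[0]  free=[F.........]
after create(d) → c:[0], d:[1]  free=[FF........]
after unlink(c) → d:[1]  free=[.F........]
after unlink(d) →   free=[..........]
after create(a) → a:[0]  free=[F.........]
after create(c) → a:[0], c:[1]  free=[FF........]
after append(c, 3) → a:[0], c:[1, 2, 3, 4]  free=[FFFFF.....]
after unlink(a) → c:[1, 2, 3, 4]  free=[.FFFF.....]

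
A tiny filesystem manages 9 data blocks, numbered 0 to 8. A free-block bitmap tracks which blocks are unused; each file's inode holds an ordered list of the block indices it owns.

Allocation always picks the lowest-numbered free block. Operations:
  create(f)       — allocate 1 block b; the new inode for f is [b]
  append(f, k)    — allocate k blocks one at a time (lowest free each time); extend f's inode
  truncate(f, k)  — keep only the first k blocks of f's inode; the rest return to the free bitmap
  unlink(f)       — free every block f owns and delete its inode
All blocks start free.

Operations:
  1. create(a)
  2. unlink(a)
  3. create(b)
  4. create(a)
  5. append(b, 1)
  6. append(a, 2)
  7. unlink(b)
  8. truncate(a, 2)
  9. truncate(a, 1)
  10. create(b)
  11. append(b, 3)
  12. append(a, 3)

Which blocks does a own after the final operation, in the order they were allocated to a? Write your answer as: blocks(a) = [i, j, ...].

after create(a) → a:[0]  free=[F........]
after unlink(a) →   free=[.........]
after create(b) → b:[0]  free=[F........]
after create(a) → a:[1], b:[0]  free=[FF.......]
after append(b, 1) → a:[1], b:[0, 2]  free=[FFF......]
after append(a, 2) → a:[1, 3, 4], b:[0, 2]  free=[FFFFF....]
after unlink(b) → a:[1, 3, 4]  free=[.F.FF....]
after truncate(a, 2) → a:[1, 3]  free=[.F.F.....]
after truncate(a, 1) → a:[1]  free=[.F.......]
after create(b) → a:[1], b:[0]  free=[FF.......]
after append(b, 3) → a:[1], b:[0, 2, 3, 4]  free=[FFFFF....]
after append(a, 3) → a:[1, 5, 6, 7], b:[0, 2, 3, 4]  free=[FFFFFFFF.]

blocks(a) = [1, 5, 6, 7]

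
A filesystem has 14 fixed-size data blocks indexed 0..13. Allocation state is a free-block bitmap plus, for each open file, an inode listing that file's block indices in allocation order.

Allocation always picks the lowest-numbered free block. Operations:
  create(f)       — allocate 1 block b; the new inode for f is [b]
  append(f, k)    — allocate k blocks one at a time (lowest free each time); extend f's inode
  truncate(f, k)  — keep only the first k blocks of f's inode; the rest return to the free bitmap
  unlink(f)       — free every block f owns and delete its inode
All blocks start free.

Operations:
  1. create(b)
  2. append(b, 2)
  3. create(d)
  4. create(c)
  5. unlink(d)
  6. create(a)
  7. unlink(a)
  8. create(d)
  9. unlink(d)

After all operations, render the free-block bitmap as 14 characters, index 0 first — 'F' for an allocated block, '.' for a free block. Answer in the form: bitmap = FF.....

[1] create(b) — b=0 (map F.............)
[2] append(b, 2) — b=0,1,2 (map FFF...........)
[3] create(d) — b=0,1,2 d=3 (map FFFF..........)
[4] create(c) — b=0,1,2 c=4 d=3 (map FFFFF.........)
[5] unlink(d) — b=0,1,2 c=4 (map FFF.F.........)
[6] create(a) — a=3 b=0,1,2 c=4 (map FFFFF.........)
[7] unlink(a) — b=0,1,2 c=4 (map FFF.F.........)
[8] create(d) — b=0,1,2 c=4 d=3 (map FFFFF.........)
[9] unlink(d) — b=0,1,2 c=4 (map FFF.F.........)

bitmap = FFF.F.........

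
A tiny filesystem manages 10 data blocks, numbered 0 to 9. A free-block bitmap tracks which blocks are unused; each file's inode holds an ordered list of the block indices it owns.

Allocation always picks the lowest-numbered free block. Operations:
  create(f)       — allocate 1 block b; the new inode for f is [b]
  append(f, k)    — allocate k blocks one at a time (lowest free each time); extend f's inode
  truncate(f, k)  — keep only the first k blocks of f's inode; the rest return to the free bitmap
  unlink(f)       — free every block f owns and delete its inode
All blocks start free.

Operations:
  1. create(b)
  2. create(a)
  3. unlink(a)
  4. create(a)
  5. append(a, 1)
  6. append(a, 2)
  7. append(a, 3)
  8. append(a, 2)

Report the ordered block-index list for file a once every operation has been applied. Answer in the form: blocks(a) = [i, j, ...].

create(b): bitmap=F......... | b=[0]
create(a): bitmap=FF........ | a=[1] b=[0]
unlink(a): bitmap=F......... | b=[0]
create(a): bitmap=FF........ | a=[1] b=[0]
append(a, 1): bitmap=FFF....... | a=[1, 2] b=[0]
append(a, 2): bitmap=FFFFF..... | a=[1, 2, 3, 4] b=[0]
append(a, 3): bitmap=FFFFFFFF.. | a=[1, 2, 3, 4, 5, 6, 7] b=[0]
append(a, 2): bitmap=FFFFFFFFFF | a=[1, 2, 3, 4, 5, 6, 7, 8, 9] b=[0]

blocks(a) = [1, 2, 3, 4, 5, 6, 7, 8, 9]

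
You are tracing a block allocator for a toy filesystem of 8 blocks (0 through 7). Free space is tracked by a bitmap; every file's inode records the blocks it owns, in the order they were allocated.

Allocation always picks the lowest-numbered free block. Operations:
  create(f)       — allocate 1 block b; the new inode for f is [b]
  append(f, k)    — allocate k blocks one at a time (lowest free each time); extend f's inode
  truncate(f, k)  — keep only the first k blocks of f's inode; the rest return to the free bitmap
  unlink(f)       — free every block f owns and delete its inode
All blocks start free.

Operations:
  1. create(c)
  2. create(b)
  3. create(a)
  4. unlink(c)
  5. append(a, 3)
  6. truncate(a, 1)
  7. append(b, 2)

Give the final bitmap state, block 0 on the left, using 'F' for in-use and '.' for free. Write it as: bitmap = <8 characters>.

  1. create(c)  ⇒  F.......  {c→[0]}
  2. create(b)  ⇒  FF......  {b→[1]; c→[0]}
  3. create(a)  ⇒  FFF.....  {a→[2]; b→[1]; c→[0]}
  4. unlink(c)  ⇒  .FF.....  {a→[2]; b→[1]}
  5. append(a, 3)  ⇒  FFFFF...  {a→[2, 0, 3, 4]; b→[1]}
  6. truncate(a, 1)  ⇒  .FF.....  {a→[2]; b→[1]}
  7. append(b, 2)  ⇒  FFFF....  {a→[2]; b→[1, 0, 3]}

bitmap = FFFF....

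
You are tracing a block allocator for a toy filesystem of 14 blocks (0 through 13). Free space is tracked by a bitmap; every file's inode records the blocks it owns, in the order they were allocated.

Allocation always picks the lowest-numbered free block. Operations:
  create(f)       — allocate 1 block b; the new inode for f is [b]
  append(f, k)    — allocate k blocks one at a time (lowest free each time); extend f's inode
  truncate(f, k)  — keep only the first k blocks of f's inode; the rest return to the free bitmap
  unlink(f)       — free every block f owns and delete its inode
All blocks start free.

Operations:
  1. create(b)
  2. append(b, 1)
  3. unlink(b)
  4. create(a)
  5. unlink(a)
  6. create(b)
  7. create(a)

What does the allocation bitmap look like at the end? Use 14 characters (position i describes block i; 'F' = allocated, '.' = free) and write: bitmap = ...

bitmap = FF............

after create(b) → b:[0]  free=[F.............]
after append(b, 1) → b:[0, 1]  free=[FF............]
after unlink(b) →   free=[..............]
after create(a) → a:[0]  free=[F.............]
after unlink(a) →   free=[..............]
after create(b) → b:[0]  free=[F.............]
after create(a) → a:[1], b:[0]  free=[FF............]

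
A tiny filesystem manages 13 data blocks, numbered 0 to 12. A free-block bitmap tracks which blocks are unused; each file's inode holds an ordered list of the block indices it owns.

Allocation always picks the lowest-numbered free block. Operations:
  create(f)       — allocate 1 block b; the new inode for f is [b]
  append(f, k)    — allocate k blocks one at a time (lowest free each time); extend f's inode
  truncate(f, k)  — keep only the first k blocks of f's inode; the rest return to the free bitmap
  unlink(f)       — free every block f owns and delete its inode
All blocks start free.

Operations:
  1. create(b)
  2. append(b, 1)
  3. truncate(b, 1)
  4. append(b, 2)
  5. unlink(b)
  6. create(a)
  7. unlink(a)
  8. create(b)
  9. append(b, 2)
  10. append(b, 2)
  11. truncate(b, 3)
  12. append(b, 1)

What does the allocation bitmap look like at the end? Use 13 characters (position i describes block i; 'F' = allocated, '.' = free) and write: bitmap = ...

bitmap = FFFF.........

  1. create(b)  ⇒  F............  {b→[0]}
  2. append(b, 1)  ⇒  FF...........  {b→[0, 1]}
  3. truncate(b, 1)  ⇒  F............  {b→[0]}
  4. append(b, 2)  ⇒  FFF..........  {b→[0, 1, 2]}
  5. unlink(b)  ⇒  .............  {}
  6. create(a)  ⇒  F............  {a→[0]}
  7. unlink(a)  ⇒  .............  {}
  8. create(b)  ⇒  F............  {b→[0]}
  9. append(b, 2)  ⇒  FFF..........  {b→[0, 1, 2]}
  10. append(b, 2)  ⇒  FFFFF........  {b→[0, 1, 2, 3, 4]}
  11. truncate(b, 3)  ⇒  FFF..........  {b→[0, 1, 2]}
  12. append(b, 1)  ⇒  FFFF.........  {b→[0, 1, 2, 3]}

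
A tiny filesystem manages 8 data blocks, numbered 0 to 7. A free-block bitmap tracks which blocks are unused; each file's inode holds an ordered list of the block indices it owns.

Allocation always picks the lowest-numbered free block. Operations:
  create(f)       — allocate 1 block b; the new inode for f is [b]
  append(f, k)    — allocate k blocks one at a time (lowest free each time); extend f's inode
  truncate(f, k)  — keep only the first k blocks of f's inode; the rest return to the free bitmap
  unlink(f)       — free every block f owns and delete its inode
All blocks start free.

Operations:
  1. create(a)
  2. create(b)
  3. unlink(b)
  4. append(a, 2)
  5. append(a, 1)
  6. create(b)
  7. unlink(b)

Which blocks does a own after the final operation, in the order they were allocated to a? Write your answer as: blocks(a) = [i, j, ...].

blocks(a) = [0, 1, 2, 3]

after create(a) → a:[0]  free=[F.......]
after create(b) → a:[0], b:[1]  free=[FF......]
after unlink(b) → a:[0]  free=[F.......]
after append(a, 2) → a:[0, 1, 2]  free=[FFF.....]
after append(a, 1) → a:[0, 1, 2, 3]  free=[FFFF....]
after create(b) → a:[0, 1, 2, 3], b:[4]  free=[FFFFF...]
after unlink(b) → a:[0, 1, 2, 3]  free=[FFFF....]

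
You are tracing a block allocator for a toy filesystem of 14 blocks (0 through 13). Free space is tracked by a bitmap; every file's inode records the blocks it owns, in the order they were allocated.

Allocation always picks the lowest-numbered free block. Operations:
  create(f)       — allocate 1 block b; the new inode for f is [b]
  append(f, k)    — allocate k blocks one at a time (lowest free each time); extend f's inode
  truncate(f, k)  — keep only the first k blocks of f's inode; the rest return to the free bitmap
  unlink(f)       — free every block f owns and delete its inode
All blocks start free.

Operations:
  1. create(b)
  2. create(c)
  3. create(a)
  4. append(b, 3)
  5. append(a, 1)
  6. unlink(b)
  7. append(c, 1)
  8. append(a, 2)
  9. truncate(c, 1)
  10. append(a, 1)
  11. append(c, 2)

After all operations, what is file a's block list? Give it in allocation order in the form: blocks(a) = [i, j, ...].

blocks(a) = [2, 6, 3, 4, 0]

[1] create(b) — b=0 (map F.............)
[2] create(c) — b=0 c=1 (map FF............)
[3] create(a) — a=2 b=0 c=1 (map FFF...........)
[4] append(b, 3) — a=2 b=0,3,4,5 c=1 (map FFFFFF........)
[5] append(a, 1) — a=2,6 b=0,3,4,5 c=1 (map FFFFFFF.......)
[6] unlink(b) — a=2,6 c=1 (map .FF...F.......)
[7] append(c, 1) — a=2,6 c=1,0 (map FFF...F.......)
[8] append(a, 2) — a=2,6,3,4 c=1,0 (map FFFFF.F.......)
[9] truncate(c, 1) — a=2,6,3,4 c=1 (map .FFFF.F.......)
[10] append(a, 1) — a=2,6,3,4,0 c=1 (map FFFFF.F.......)
[11] append(c, 2) — a=2,6,3,4,0 c=1,5,7 (map FFFFFFFF......)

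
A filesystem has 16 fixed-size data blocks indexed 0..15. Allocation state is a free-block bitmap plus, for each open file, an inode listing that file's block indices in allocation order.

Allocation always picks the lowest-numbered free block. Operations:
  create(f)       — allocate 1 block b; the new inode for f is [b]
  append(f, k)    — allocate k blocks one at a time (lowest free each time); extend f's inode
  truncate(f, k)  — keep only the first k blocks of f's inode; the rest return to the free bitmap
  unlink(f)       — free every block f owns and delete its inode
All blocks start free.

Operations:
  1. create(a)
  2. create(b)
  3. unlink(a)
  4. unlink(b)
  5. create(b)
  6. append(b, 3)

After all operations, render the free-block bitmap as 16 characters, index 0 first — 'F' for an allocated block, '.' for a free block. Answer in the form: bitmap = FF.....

  1. create(a)  ⇒  F...............  {a→[0]}
  2. create(b)  ⇒  FF..............  {a→[0]; b→[1]}
  3. unlink(a)  ⇒  .F..............  {b→[1]}
  4. unlink(b)  ⇒  ................  {}
  5. create(b)  ⇒  F...............  {b→[0]}
  6. append(b, 3)  ⇒  FFFF............  {b→[0, 1, 2, 3]}

bitmap = FFFF............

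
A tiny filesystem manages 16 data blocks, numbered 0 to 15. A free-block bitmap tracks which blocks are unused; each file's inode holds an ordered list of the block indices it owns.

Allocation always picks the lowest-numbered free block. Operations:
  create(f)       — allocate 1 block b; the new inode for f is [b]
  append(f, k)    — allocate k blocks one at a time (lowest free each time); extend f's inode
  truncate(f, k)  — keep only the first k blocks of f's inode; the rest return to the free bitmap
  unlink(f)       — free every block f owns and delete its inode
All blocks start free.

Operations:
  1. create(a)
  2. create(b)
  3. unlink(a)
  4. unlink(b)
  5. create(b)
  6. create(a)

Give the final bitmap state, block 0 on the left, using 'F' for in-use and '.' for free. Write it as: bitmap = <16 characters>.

create(a): bitmap=F............... | a=[0]
create(b): bitmap=FF.............. | a=[0] b=[1]
unlink(a): bitmap=.F.............. | b=[1]
unlink(b): bitmap=................ | 
create(b): bitmap=F............... | b=[0]
create(a): bitmap=FF.............. | a=[1] b=[0]

bitmap = FF..............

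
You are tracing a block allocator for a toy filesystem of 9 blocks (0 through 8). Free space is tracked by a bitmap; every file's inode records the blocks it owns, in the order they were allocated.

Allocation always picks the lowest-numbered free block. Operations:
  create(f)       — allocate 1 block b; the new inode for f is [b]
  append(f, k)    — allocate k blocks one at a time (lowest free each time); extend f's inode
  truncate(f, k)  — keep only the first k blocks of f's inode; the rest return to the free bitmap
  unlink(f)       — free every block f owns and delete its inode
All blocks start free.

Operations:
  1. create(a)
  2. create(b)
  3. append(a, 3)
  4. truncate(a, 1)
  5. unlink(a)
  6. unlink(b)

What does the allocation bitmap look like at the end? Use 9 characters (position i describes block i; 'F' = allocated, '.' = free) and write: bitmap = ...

bitmap = .........

after create(a) → a:[0]  free=[F........]
after create(b) → a:[0], b:[1]  free=[FF.......]
after append(a, 3) → a:[0, 2, 3, 4], b:[1]  free=[FFFFF....]
after truncate(a, 1) → a:[0], b:[1]  free=[FF.......]
after unlink(a) → b:[1]  free=[.F.......]
after unlink(b) →   free=[.........]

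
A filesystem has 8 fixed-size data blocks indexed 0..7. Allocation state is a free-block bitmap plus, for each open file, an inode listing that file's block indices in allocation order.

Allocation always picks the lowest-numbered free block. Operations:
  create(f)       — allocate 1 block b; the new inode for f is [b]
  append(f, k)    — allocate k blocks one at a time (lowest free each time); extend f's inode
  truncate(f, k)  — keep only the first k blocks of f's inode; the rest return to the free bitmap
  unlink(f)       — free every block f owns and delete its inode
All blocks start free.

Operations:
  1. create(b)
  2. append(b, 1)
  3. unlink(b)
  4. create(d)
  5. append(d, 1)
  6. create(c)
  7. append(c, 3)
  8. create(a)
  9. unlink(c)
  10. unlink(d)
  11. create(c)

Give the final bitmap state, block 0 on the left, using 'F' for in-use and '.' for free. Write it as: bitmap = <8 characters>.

bitmap = F.....F.

after create(b) → b:[0]  free=[F.......]
after append(b, 1) → b:[0, 1]  free=[FF......]
after unlink(b) →   free=[........]
after create(d) → d:[0]  free=[F.......]
after append(d, 1) → d:[0, 1]  free=[FF......]
after create(c) → c:[2], d:[0, 1]  free=[FFF.....]
after append(c, 3) → c:[2, 3, 4, 5], d:[0, 1]  free=[FFFFFF..]
after create(a) → a:[6], c:[2, 3, 4, 5], d:[0, 1]  free=[FFFFFFF.]
after unlink(c) → a:[6], d:[0, 1]  free=[FF....F.]
after unlink(d) → a:[6]  free=[......F.]
after create(c) → a:[6], c:[0]  free=[F.....F.]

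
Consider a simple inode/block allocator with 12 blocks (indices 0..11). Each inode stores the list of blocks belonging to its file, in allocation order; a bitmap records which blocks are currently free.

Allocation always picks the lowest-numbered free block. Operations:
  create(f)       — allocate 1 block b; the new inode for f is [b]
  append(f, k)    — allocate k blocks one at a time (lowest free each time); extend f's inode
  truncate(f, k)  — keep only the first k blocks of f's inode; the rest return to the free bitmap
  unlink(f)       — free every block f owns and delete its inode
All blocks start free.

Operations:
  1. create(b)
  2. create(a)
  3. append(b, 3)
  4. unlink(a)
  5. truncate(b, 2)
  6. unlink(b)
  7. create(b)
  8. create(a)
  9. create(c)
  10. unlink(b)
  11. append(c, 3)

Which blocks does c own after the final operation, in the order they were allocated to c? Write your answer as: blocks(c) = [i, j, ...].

[1] create(b) — b=0 (map F...........)
[2] create(a) — a=1 b=0 (map FF..........)
[3] append(b, 3) — a=1 b=0,2,3,4 (map FFFFF.......)
[4] unlink(a) — b=0,2,3,4 (map F.FFF.......)
[5] truncate(b, 2) — b=0,2 (map F.F.........)
[6] unlink(b) —  (map ............)
[7] create(b) — b=0 (map F...........)
[8] create(a) — a=1 b=0 (map FF..........)
[9] create(c) — a=1 b=0 c=2 (map FFF.........)
[10] unlink(b) — a=1 c=2 (map .FF.........)
[11] append(c, 3) — a=1 c=2,0,3,4 (map FFFFF.......)

blocks(c) = [2, 0, 3, 4]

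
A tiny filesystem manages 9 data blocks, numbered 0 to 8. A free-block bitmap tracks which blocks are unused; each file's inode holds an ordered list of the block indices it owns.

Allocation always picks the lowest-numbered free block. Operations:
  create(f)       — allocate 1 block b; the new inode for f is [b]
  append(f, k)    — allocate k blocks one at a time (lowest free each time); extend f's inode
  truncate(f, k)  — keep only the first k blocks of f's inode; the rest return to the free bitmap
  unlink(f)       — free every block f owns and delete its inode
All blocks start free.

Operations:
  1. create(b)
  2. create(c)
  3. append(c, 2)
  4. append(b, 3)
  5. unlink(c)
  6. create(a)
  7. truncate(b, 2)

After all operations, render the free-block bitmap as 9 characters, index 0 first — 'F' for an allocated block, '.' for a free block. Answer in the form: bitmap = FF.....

[1] create(b) — b=0 (map F........)
[2] create(c) — b=0 c=1 (map FF.......)
[3] append(c, 2) — b=0 c=1,2,3 (map FFFF.....)
[4] append(b, 3) — b=0,4,5,6 c=1,2,3 (map FFFFFFF..)
[5] unlink(c) — b=0,4,5,6 (map F...FFF..)
[6] create(a) — a=1 b=0,4,5,6 (map FF..FFF..)
[7] truncate(b, 2) — a=1 b=0,4 (map FF..F....)

bitmap = FF..F....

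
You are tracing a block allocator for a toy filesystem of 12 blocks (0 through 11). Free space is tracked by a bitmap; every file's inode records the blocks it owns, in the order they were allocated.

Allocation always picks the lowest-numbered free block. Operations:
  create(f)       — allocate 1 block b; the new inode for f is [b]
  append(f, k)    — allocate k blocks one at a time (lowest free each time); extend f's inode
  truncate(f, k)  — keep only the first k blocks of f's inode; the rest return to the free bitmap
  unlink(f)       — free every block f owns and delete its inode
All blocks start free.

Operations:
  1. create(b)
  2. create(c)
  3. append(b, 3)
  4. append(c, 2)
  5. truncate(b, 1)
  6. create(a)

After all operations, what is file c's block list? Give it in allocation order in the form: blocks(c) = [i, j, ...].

blocks(c) = [1, 5, 6]

[1] create(b) — b=0 (map F...........)
[2] create(c) — b=0 c=1 (map FF..........)
[3] append(b, 3) — b=0,2,3,4 c=1 (map FFFFF.......)
[4] append(c, 2) — b=0,2,3,4 c=1,5,6 (map FFFFFFF.....)
[5] truncate(b, 1) — b=0 c=1,5,6 (map FF...FF.....)
[6] create(a) — a=2 b=0 c=1,5,6 (map FFF..FF.....)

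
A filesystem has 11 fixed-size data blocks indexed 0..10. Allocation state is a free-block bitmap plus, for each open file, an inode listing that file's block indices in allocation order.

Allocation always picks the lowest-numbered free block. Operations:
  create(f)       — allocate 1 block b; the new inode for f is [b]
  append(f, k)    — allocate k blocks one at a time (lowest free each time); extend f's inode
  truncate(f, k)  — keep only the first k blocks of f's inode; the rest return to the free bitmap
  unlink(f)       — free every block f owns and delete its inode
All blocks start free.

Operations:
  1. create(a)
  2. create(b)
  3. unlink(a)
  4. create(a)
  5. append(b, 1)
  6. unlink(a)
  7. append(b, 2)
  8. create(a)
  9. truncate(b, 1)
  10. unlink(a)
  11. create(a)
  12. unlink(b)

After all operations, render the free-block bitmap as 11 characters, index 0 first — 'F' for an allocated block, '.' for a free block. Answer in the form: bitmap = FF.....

bitmap = F..........

[1] create(a) — a=0 (map F..........)
[2] create(b) — a=0 b=1 (map FF.........)
[3] unlink(a) — b=1 (map .F.........)
[4] create(a) — a=0 b=1 (map FF.........)
[5] append(b, 1) — a=0 b=1,2 (map FFF........)
[6] unlink(a) — b=1,2 (map .FF........)
[7] append(b, 2) — b=1,2,0,3 (map FFFF.......)
[8] create(a) — a=4 b=1,2,0,3 (map FFFFF......)
[9] truncate(b, 1) — a=4 b=1 (map .F..F......)
[10] unlink(a) — b=1 (map .F.........)
[11] create(a) — a=0 b=1 (map FF.........)
[12] unlink(b) — a=0 (map F..........)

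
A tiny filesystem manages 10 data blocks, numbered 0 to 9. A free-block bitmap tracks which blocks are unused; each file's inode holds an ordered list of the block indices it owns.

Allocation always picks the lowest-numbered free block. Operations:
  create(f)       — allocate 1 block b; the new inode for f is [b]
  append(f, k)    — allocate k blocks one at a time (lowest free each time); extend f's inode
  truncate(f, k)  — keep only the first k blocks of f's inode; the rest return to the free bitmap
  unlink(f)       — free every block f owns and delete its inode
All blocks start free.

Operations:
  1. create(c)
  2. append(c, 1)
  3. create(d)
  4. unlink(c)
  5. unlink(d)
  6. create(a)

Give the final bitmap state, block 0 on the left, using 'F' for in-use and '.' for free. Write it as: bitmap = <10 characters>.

bitmap = F.........

create(c): bitmap=F......... | c=[0]
append(c, 1): bitmap=FF........ | c=[0, 1]
create(d): bitmap=FFF....... | c=[0, 1] d=[2]
unlink(c): bitmap=..F....... | d=[2]
unlink(d): bitmap=.......... | 
create(a): bitmap=F......... | a=[0]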